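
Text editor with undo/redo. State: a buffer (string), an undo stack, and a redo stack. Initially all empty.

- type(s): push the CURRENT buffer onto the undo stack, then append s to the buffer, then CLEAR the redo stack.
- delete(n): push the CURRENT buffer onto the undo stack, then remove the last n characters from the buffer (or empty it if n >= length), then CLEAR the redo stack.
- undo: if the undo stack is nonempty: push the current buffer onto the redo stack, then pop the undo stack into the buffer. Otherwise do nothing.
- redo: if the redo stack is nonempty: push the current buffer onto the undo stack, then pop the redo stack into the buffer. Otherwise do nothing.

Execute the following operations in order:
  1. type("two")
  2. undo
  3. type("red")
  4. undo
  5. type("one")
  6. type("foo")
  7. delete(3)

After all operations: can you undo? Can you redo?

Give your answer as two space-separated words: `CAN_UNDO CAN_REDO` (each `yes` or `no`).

Answer: yes no

Derivation:
After op 1 (type): buf='two' undo_depth=1 redo_depth=0
After op 2 (undo): buf='(empty)' undo_depth=0 redo_depth=1
After op 3 (type): buf='red' undo_depth=1 redo_depth=0
After op 4 (undo): buf='(empty)' undo_depth=0 redo_depth=1
After op 5 (type): buf='one' undo_depth=1 redo_depth=0
After op 6 (type): buf='onefoo' undo_depth=2 redo_depth=0
After op 7 (delete): buf='one' undo_depth=3 redo_depth=0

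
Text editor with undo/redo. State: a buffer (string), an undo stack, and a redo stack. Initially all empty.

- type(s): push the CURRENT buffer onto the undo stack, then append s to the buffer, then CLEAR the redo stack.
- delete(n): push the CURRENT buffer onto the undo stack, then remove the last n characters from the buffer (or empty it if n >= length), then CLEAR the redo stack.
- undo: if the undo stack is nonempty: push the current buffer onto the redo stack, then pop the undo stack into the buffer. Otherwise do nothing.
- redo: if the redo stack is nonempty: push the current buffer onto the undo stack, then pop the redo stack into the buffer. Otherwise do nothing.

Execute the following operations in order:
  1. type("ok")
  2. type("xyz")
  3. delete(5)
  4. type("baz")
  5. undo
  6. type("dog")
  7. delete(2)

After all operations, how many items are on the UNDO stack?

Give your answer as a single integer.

Answer: 5

Derivation:
After op 1 (type): buf='ok' undo_depth=1 redo_depth=0
After op 2 (type): buf='okxyz' undo_depth=2 redo_depth=0
After op 3 (delete): buf='(empty)' undo_depth=3 redo_depth=0
After op 4 (type): buf='baz' undo_depth=4 redo_depth=0
After op 5 (undo): buf='(empty)' undo_depth=3 redo_depth=1
After op 6 (type): buf='dog' undo_depth=4 redo_depth=0
After op 7 (delete): buf='d' undo_depth=5 redo_depth=0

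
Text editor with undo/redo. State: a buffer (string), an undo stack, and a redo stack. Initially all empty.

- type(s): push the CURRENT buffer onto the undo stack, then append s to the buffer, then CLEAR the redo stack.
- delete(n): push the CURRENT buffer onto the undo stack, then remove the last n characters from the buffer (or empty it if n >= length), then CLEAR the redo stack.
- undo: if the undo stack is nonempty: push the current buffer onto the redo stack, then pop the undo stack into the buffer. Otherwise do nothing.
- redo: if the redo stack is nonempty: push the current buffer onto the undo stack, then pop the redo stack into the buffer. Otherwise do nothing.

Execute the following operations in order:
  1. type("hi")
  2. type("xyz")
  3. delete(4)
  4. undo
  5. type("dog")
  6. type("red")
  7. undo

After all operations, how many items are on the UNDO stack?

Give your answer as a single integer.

After op 1 (type): buf='hi' undo_depth=1 redo_depth=0
After op 2 (type): buf='hixyz' undo_depth=2 redo_depth=0
After op 3 (delete): buf='h' undo_depth=3 redo_depth=0
After op 4 (undo): buf='hixyz' undo_depth=2 redo_depth=1
After op 5 (type): buf='hixyzdog' undo_depth=3 redo_depth=0
After op 6 (type): buf='hixyzdogred' undo_depth=4 redo_depth=0
After op 7 (undo): buf='hixyzdog' undo_depth=3 redo_depth=1

Answer: 3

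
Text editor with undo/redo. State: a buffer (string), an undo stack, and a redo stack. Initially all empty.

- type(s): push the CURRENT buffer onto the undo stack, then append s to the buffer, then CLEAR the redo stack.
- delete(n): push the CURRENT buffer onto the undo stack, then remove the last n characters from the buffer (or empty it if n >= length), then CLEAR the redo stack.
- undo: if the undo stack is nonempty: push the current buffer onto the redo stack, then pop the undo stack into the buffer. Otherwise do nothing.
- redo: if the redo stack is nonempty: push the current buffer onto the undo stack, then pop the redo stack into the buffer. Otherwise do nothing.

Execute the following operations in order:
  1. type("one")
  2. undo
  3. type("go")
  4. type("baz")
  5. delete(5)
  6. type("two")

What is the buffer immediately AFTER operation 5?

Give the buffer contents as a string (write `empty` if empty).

After op 1 (type): buf='one' undo_depth=1 redo_depth=0
After op 2 (undo): buf='(empty)' undo_depth=0 redo_depth=1
After op 3 (type): buf='go' undo_depth=1 redo_depth=0
After op 4 (type): buf='gobaz' undo_depth=2 redo_depth=0
After op 5 (delete): buf='(empty)' undo_depth=3 redo_depth=0

Answer: empty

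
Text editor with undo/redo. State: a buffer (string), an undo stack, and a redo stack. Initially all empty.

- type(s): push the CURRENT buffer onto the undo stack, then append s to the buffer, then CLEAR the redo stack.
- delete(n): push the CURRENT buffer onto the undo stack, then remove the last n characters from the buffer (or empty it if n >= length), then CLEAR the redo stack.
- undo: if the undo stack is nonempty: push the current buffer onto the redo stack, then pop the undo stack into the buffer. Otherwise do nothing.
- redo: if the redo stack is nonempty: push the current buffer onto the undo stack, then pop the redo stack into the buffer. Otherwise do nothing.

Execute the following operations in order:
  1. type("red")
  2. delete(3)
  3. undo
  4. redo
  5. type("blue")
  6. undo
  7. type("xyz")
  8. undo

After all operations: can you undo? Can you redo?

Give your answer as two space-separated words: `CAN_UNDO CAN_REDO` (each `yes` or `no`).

After op 1 (type): buf='red' undo_depth=1 redo_depth=0
After op 2 (delete): buf='(empty)' undo_depth=2 redo_depth=0
After op 3 (undo): buf='red' undo_depth=1 redo_depth=1
After op 4 (redo): buf='(empty)' undo_depth=2 redo_depth=0
After op 5 (type): buf='blue' undo_depth=3 redo_depth=0
After op 6 (undo): buf='(empty)' undo_depth=2 redo_depth=1
After op 7 (type): buf='xyz' undo_depth=3 redo_depth=0
After op 8 (undo): buf='(empty)' undo_depth=2 redo_depth=1

Answer: yes yes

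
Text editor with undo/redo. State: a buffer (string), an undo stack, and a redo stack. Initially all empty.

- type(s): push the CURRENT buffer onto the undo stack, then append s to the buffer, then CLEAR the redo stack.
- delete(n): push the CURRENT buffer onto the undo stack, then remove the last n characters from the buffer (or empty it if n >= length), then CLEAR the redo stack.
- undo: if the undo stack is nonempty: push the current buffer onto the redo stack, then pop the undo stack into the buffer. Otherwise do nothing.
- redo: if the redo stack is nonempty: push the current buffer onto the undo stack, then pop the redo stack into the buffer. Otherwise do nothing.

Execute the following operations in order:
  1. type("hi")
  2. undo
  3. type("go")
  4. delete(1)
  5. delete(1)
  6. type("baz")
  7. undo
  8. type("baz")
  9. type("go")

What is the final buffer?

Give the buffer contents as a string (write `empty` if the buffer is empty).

Answer: bazgo

Derivation:
After op 1 (type): buf='hi' undo_depth=1 redo_depth=0
After op 2 (undo): buf='(empty)' undo_depth=0 redo_depth=1
After op 3 (type): buf='go' undo_depth=1 redo_depth=0
After op 4 (delete): buf='g' undo_depth=2 redo_depth=0
After op 5 (delete): buf='(empty)' undo_depth=3 redo_depth=0
After op 6 (type): buf='baz' undo_depth=4 redo_depth=0
After op 7 (undo): buf='(empty)' undo_depth=3 redo_depth=1
After op 8 (type): buf='baz' undo_depth=4 redo_depth=0
After op 9 (type): buf='bazgo' undo_depth=5 redo_depth=0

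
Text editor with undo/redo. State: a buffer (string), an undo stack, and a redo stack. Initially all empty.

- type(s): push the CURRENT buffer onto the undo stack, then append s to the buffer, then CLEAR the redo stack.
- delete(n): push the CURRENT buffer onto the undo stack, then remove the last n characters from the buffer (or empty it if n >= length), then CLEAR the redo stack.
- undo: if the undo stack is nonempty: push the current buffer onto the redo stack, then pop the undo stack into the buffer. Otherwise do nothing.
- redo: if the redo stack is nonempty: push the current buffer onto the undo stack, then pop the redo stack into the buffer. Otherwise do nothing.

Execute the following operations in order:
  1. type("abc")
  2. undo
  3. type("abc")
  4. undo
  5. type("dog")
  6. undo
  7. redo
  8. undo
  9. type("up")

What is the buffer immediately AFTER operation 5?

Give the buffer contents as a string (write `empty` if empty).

Answer: dog

Derivation:
After op 1 (type): buf='abc' undo_depth=1 redo_depth=0
After op 2 (undo): buf='(empty)' undo_depth=0 redo_depth=1
After op 3 (type): buf='abc' undo_depth=1 redo_depth=0
After op 4 (undo): buf='(empty)' undo_depth=0 redo_depth=1
After op 5 (type): buf='dog' undo_depth=1 redo_depth=0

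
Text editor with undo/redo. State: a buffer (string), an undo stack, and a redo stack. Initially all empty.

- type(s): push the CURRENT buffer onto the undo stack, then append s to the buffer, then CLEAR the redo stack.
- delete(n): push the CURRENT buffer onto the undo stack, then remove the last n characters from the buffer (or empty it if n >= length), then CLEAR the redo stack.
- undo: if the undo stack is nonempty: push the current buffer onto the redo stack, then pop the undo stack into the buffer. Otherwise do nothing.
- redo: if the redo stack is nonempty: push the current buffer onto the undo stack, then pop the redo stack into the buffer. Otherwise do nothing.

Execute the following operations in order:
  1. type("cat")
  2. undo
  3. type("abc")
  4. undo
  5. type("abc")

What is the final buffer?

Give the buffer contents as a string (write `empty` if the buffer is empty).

After op 1 (type): buf='cat' undo_depth=1 redo_depth=0
After op 2 (undo): buf='(empty)' undo_depth=0 redo_depth=1
After op 3 (type): buf='abc' undo_depth=1 redo_depth=0
After op 4 (undo): buf='(empty)' undo_depth=0 redo_depth=1
After op 5 (type): buf='abc' undo_depth=1 redo_depth=0

Answer: abc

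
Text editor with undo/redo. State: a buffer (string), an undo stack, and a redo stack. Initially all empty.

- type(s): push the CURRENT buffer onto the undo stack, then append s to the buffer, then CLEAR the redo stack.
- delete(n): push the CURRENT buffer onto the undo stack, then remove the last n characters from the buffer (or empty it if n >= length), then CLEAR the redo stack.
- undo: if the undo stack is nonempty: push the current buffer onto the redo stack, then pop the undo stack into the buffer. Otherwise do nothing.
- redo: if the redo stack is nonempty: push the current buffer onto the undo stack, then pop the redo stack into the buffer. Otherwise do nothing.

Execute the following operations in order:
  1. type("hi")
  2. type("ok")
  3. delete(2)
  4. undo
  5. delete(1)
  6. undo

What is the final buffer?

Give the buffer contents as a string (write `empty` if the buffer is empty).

Answer: hiok

Derivation:
After op 1 (type): buf='hi' undo_depth=1 redo_depth=0
After op 2 (type): buf='hiok' undo_depth=2 redo_depth=0
After op 3 (delete): buf='hi' undo_depth=3 redo_depth=0
After op 4 (undo): buf='hiok' undo_depth=2 redo_depth=1
After op 5 (delete): buf='hio' undo_depth=3 redo_depth=0
After op 6 (undo): buf='hiok' undo_depth=2 redo_depth=1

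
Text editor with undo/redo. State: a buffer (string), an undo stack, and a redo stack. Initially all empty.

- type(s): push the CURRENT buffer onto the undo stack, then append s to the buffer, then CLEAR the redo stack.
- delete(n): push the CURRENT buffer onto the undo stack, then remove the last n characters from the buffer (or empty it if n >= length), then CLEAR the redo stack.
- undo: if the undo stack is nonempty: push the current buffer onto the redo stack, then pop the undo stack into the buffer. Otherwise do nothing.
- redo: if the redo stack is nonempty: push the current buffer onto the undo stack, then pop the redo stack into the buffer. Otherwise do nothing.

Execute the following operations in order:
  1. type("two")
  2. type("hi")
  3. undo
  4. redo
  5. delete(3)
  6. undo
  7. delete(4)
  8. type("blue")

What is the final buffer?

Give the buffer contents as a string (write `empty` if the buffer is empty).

Answer: tblue

Derivation:
After op 1 (type): buf='two' undo_depth=1 redo_depth=0
After op 2 (type): buf='twohi' undo_depth=2 redo_depth=0
After op 3 (undo): buf='two' undo_depth=1 redo_depth=1
After op 4 (redo): buf='twohi' undo_depth=2 redo_depth=0
After op 5 (delete): buf='tw' undo_depth=3 redo_depth=0
After op 6 (undo): buf='twohi' undo_depth=2 redo_depth=1
After op 7 (delete): buf='t' undo_depth=3 redo_depth=0
After op 8 (type): buf='tblue' undo_depth=4 redo_depth=0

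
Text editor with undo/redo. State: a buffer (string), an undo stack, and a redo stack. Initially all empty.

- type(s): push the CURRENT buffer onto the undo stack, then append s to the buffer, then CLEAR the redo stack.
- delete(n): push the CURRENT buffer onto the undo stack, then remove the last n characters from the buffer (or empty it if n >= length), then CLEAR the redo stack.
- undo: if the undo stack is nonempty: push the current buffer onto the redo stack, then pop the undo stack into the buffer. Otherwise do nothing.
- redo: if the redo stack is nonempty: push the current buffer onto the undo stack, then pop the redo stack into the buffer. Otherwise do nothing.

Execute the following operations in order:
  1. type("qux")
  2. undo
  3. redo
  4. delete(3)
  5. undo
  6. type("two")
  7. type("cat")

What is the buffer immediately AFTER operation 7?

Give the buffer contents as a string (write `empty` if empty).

Answer: quxtwocat

Derivation:
After op 1 (type): buf='qux' undo_depth=1 redo_depth=0
After op 2 (undo): buf='(empty)' undo_depth=0 redo_depth=1
After op 3 (redo): buf='qux' undo_depth=1 redo_depth=0
After op 4 (delete): buf='(empty)' undo_depth=2 redo_depth=0
After op 5 (undo): buf='qux' undo_depth=1 redo_depth=1
After op 6 (type): buf='quxtwo' undo_depth=2 redo_depth=0
After op 7 (type): buf='quxtwocat' undo_depth=3 redo_depth=0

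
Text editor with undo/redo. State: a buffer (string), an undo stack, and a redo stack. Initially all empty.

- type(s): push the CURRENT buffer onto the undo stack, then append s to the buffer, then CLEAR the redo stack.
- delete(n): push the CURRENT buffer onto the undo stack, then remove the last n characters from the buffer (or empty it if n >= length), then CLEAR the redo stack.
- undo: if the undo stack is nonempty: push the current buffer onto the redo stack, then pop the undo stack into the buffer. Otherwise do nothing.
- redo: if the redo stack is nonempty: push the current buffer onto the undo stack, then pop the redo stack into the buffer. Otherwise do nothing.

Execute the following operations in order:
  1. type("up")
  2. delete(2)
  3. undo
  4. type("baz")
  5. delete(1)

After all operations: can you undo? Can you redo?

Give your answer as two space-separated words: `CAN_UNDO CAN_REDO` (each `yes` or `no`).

After op 1 (type): buf='up' undo_depth=1 redo_depth=0
After op 2 (delete): buf='(empty)' undo_depth=2 redo_depth=0
After op 3 (undo): buf='up' undo_depth=1 redo_depth=1
After op 4 (type): buf='upbaz' undo_depth=2 redo_depth=0
After op 5 (delete): buf='upba' undo_depth=3 redo_depth=0

Answer: yes no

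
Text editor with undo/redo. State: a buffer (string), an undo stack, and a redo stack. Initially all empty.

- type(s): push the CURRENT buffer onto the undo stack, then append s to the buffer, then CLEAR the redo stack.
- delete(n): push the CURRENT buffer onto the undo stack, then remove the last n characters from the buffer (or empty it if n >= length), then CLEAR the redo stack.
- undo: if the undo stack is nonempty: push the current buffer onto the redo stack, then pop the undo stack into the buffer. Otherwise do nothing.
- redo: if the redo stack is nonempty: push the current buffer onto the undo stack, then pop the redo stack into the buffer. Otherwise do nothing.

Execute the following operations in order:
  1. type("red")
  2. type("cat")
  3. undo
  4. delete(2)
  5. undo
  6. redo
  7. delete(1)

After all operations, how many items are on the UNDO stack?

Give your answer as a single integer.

After op 1 (type): buf='red' undo_depth=1 redo_depth=0
After op 2 (type): buf='redcat' undo_depth=2 redo_depth=0
After op 3 (undo): buf='red' undo_depth=1 redo_depth=1
After op 4 (delete): buf='r' undo_depth=2 redo_depth=0
After op 5 (undo): buf='red' undo_depth=1 redo_depth=1
After op 6 (redo): buf='r' undo_depth=2 redo_depth=0
After op 7 (delete): buf='(empty)' undo_depth=3 redo_depth=0

Answer: 3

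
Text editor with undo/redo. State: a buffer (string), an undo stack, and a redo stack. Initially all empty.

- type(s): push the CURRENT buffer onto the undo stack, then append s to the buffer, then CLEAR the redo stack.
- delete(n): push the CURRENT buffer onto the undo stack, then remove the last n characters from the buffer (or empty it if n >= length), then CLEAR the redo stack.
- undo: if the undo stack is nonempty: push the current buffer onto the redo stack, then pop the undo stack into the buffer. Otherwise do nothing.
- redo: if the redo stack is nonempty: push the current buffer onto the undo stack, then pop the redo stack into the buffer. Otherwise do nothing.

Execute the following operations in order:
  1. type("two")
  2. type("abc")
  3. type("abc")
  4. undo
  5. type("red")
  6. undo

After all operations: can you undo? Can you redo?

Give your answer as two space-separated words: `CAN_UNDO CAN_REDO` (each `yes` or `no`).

Answer: yes yes

Derivation:
After op 1 (type): buf='two' undo_depth=1 redo_depth=0
After op 2 (type): buf='twoabc' undo_depth=2 redo_depth=0
After op 3 (type): buf='twoabcabc' undo_depth=3 redo_depth=0
After op 4 (undo): buf='twoabc' undo_depth=2 redo_depth=1
After op 5 (type): buf='twoabcred' undo_depth=3 redo_depth=0
After op 6 (undo): buf='twoabc' undo_depth=2 redo_depth=1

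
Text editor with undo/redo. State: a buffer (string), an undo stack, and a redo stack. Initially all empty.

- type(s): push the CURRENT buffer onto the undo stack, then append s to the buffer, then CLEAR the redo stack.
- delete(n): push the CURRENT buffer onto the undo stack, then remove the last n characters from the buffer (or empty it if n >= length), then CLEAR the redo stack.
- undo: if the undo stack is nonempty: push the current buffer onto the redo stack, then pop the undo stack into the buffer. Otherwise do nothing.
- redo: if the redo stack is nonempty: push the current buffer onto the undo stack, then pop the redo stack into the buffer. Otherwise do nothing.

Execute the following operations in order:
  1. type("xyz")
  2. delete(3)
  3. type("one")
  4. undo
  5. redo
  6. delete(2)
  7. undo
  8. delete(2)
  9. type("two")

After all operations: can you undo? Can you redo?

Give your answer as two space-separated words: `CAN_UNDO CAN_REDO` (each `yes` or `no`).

Answer: yes no

Derivation:
After op 1 (type): buf='xyz' undo_depth=1 redo_depth=0
After op 2 (delete): buf='(empty)' undo_depth=2 redo_depth=0
After op 3 (type): buf='one' undo_depth=3 redo_depth=0
After op 4 (undo): buf='(empty)' undo_depth=2 redo_depth=1
After op 5 (redo): buf='one' undo_depth=3 redo_depth=0
After op 6 (delete): buf='o' undo_depth=4 redo_depth=0
After op 7 (undo): buf='one' undo_depth=3 redo_depth=1
After op 8 (delete): buf='o' undo_depth=4 redo_depth=0
After op 9 (type): buf='otwo' undo_depth=5 redo_depth=0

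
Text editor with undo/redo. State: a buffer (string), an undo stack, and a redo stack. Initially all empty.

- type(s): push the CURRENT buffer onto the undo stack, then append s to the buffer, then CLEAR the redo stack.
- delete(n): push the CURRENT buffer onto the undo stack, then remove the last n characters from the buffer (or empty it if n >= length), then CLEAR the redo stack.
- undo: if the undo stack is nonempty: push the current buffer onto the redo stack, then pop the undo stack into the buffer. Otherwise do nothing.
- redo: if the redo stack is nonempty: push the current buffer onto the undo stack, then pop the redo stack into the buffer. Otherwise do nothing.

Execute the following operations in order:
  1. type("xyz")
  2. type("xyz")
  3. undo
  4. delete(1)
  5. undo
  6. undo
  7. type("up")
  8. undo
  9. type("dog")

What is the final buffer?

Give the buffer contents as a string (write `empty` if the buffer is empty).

Answer: dog

Derivation:
After op 1 (type): buf='xyz' undo_depth=1 redo_depth=0
After op 2 (type): buf='xyzxyz' undo_depth=2 redo_depth=0
After op 3 (undo): buf='xyz' undo_depth=1 redo_depth=1
After op 4 (delete): buf='xy' undo_depth=2 redo_depth=0
After op 5 (undo): buf='xyz' undo_depth=1 redo_depth=1
After op 6 (undo): buf='(empty)' undo_depth=0 redo_depth=2
After op 7 (type): buf='up' undo_depth=1 redo_depth=0
After op 8 (undo): buf='(empty)' undo_depth=0 redo_depth=1
After op 9 (type): buf='dog' undo_depth=1 redo_depth=0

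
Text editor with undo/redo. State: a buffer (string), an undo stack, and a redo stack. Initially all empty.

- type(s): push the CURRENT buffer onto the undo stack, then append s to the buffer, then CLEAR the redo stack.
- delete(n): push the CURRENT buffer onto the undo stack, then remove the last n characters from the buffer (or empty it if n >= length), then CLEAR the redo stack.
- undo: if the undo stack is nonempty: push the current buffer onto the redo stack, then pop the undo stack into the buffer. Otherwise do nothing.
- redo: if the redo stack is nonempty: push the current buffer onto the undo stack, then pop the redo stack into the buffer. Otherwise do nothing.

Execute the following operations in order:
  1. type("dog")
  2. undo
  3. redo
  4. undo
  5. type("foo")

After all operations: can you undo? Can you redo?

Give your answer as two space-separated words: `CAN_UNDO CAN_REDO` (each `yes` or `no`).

After op 1 (type): buf='dog' undo_depth=1 redo_depth=0
After op 2 (undo): buf='(empty)' undo_depth=0 redo_depth=1
After op 3 (redo): buf='dog' undo_depth=1 redo_depth=0
After op 4 (undo): buf='(empty)' undo_depth=0 redo_depth=1
After op 5 (type): buf='foo' undo_depth=1 redo_depth=0

Answer: yes no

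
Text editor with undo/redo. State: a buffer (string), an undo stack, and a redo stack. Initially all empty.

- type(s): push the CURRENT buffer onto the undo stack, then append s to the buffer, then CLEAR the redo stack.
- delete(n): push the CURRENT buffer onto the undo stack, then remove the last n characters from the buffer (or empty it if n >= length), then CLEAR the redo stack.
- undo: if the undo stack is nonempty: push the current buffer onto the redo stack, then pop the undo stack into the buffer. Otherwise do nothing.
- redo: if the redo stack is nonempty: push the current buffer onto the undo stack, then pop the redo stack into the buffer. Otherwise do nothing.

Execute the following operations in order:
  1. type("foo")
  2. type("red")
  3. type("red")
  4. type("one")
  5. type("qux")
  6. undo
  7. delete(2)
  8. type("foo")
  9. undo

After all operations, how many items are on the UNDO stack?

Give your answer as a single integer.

After op 1 (type): buf='foo' undo_depth=1 redo_depth=0
After op 2 (type): buf='foored' undo_depth=2 redo_depth=0
After op 3 (type): buf='fooredred' undo_depth=3 redo_depth=0
After op 4 (type): buf='fooredredone' undo_depth=4 redo_depth=0
After op 5 (type): buf='fooredredonequx' undo_depth=5 redo_depth=0
After op 6 (undo): buf='fooredredone' undo_depth=4 redo_depth=1
After op 7 (delete): buf='fooredredo' undo_depth=5 redo_depth=0
After op 8 (type): buf='fooredredofoo' undo_depth=6 redo_depth=0
After op 9 (undo): buf='fooredredo' undo_depth=5 redo_depth=1

Answer: 5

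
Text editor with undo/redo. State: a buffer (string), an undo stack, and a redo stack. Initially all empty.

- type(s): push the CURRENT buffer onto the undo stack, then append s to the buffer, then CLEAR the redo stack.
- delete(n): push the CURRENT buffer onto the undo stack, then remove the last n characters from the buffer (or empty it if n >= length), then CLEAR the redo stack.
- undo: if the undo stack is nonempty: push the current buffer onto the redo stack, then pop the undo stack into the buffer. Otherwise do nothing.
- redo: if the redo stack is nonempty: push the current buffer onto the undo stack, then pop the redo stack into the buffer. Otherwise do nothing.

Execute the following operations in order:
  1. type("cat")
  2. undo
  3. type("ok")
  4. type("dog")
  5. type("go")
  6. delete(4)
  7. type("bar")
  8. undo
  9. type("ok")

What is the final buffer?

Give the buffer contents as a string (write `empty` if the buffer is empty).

After op 1 (type): buf='cat' undo_depth=1 redo_depth=0
After op 2 (undo): buf='(empty)' undo_depth=0 redo_depth=1
After op 3 (type): buf='ok' undo_depth=1 redo_depth=0
After op 4 (type): buf='okdog' undo_depth=2 redo_depth=0
After op 5 (type): buf='okdoggo' undo_depth=3 redo_depth=0
After op 6 (delete): buf='okd' undo_depth=4 redo_depth=0
After op 7 (type): buf='okdbar' undo_depth=5 redo_depth=0
After op 8 (undo): buf='okd' undo_depth=4 redo_depth=1
After op 9 (type): buf='okdok' undo_depth=5 redo_depth=0

Answer: okdok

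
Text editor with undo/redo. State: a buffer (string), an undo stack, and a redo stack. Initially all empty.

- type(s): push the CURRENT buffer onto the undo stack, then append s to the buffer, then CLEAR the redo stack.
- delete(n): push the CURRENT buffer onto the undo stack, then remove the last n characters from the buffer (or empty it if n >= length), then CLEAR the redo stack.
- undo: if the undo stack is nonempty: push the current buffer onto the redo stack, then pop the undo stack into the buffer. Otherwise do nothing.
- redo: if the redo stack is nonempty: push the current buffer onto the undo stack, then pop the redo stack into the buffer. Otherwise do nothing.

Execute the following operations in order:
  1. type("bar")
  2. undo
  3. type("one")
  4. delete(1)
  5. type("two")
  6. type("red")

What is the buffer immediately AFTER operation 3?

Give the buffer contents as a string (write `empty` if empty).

Answer: one

Derivation:
After op 1 (type): buf='bar' undo_depth=1 redo_depth=0
After op 2 (undo): buf='(empty)' undo_depth=0 redo_depth=1
After op 3 (type): buf='one' undo_depth=1 redo_depth=0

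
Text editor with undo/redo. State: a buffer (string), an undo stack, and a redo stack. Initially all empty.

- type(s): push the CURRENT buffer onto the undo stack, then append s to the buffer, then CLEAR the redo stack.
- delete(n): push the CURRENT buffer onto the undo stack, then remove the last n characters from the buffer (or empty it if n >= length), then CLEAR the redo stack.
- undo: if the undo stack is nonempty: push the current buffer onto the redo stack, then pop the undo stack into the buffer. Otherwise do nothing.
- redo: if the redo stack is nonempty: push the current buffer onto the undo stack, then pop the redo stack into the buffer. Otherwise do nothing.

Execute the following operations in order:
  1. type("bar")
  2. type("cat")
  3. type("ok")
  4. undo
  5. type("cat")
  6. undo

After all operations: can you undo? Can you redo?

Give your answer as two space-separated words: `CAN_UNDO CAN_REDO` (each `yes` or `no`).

After op 1 (type): buf='bar' undo_depth=1 redo_depth=0
After op 2 (type): buf='barcat' undo_depth=2 redo_depth=0
After op 3 (type): buf='barcatok' undo_depth=3 redo_depth=0
After op 4 (undo): buf='barcat' undo_depth=2 redo_depth=1
After op 5 (type): buf='barcatcat' undo_depth=3 redo_depth=0
After op 6 (undo): buf='barcat' undo_depth=2 redo_depth=1

Answer: yes yes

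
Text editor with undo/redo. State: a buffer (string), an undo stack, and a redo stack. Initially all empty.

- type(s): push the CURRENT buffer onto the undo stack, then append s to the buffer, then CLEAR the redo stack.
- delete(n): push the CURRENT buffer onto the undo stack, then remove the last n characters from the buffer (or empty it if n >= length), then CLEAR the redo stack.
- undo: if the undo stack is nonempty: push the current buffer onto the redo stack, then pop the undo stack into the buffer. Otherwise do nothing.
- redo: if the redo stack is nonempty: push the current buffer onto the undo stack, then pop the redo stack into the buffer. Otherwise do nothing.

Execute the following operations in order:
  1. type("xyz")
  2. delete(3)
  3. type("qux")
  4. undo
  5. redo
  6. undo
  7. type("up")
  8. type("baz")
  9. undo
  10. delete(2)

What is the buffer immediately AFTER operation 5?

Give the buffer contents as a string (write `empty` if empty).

After op 1 (type): buf='xyz' undo_depth=1 redo_depth=0
After op 2 (delete): buf='(empty)' undo_depth=2 redo_depth=0
After op 3 (type): buf='qux' undo_depth=3 redo_depth=0
After op 4 (undo): buf='(empty)' undo_depth=2 redo_depth=1
After op 5 (redo): buf='qux' undo_depth=3 redo_depth=0

Answer: qux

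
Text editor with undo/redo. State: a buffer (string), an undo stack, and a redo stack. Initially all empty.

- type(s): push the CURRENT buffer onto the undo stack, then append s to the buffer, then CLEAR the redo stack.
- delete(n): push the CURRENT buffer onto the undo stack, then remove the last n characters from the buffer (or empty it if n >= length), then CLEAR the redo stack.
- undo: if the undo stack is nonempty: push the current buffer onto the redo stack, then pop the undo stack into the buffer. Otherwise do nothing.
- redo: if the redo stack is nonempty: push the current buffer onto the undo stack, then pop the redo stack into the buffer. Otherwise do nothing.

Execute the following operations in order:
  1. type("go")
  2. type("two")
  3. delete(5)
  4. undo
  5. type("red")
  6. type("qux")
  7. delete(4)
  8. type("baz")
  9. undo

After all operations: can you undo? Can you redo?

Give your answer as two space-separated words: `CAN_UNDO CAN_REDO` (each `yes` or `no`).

Answer: yes yes

Derivation:
After op 1 (type): buf='go' undo_depth=1 redo_depth=0
After op 2 (type): buf='gotwo' undo_depth=2 redo_depth=0
After op 3 (delete): buf='(empty)' undo_depth=3 redo_depth=0
After op 4 (undo): buf='gotwo' undo_depth=2 redo_depth=1
After op 5 (type): buf='gotwored' undo_depth=3 redo_depth=0
After op 6 (type): buf='gotworedqux' undo_depth=4 redo_depth=0
After op 7 (delete): buf='gotwore' undo_depth=5 redo_depth=0
After op 8 (type): buf='gotworebaz' undo_depth=6 redo_depth=0
After op 9 (undo): buf='gotwore' undo_depth=5 redo_depth=1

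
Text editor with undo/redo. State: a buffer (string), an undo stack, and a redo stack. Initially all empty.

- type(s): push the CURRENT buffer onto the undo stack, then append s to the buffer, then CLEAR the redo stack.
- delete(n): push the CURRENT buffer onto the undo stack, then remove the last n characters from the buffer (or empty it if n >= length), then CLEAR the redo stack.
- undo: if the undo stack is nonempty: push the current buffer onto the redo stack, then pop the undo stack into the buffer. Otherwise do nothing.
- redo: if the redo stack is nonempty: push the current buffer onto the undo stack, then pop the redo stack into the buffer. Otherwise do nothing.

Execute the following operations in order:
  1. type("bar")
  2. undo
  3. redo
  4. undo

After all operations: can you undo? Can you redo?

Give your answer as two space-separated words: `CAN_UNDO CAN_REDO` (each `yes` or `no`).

After op 1 (type): buf='bar' undo_depth=1 redo_depth=0
After op 2 (undo): buf='(empty)' undo_depth=0 redo_depth=1
After op 3 (redo): buf='bar' undo_depth=1 redo_depth=0
After op 4 (undo): buf='(empty)' undo_depth=0 redo_depth=1

Answer: no yes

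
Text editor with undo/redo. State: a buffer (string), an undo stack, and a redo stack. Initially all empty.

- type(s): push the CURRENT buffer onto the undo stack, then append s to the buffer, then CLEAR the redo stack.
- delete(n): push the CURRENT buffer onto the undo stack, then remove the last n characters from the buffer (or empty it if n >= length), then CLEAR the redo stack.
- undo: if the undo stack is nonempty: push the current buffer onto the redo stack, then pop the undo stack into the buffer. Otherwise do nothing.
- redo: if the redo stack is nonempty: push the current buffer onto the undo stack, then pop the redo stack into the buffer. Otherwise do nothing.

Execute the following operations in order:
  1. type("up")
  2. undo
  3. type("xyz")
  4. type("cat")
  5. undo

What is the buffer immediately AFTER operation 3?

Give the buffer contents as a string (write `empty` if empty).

Answer: xyz

Derivation:
After op 1 (type): buf='up' undo_depth=1 redo_depth=0
After op 2 (undo): buf='(empty)' undo_depth=0 redo_depth=1
After op 3 (type): buf='xyz' undo_depth=1 redo_depth=0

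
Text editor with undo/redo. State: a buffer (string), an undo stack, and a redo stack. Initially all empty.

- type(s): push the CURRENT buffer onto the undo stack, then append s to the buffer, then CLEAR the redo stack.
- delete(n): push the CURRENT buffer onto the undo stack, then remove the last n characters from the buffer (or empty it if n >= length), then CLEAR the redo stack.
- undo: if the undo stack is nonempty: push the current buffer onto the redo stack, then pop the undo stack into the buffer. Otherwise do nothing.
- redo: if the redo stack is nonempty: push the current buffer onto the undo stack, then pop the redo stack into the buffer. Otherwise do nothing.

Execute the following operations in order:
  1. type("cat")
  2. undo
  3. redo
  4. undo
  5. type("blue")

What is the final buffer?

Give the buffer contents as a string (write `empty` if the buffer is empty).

After op 1 (type): buf='cat' undo_depth=1 redo_depth=0
After op 2 (undo): buf='(empty)' undo_depth=0 redo_depth=1
After op 3 (redo): buf='cat' undo_depth=1 redo_depth=0
After op 4 (undo): buf='(empty)' undo_depth=0 redo_depth=1
After op 5 (type): buf='blue' undo_depth=1 redo_depth=0

Answer: blue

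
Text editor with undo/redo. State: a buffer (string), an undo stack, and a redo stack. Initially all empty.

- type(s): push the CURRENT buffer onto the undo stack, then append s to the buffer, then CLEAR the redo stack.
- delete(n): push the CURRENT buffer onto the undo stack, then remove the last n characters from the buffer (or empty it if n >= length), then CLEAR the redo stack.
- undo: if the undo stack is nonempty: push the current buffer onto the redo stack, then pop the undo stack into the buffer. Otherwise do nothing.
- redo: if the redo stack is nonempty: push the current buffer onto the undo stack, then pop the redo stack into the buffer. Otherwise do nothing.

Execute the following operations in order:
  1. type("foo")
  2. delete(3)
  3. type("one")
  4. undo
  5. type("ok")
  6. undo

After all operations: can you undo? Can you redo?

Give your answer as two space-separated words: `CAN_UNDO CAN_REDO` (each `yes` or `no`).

Answer: yes yes

Derivation:
After op 1 (type): buf='foo' undo_depth=1 redo_depth=0
After op 2 (delete): buf='(empty)' undo_depth=2 redo_depth=0
After op 3 (type): buf='one' undo_depth=3 redo_depth=0
After op 4 (undo): buf='(empty)' undo_depth=2 redo_depth=1
After op 5 (type): buf='ok' undo_depth=3 redo_depth=0
After op 6 (undo): buf='(empty)' undo_depth=2 redo_depth=1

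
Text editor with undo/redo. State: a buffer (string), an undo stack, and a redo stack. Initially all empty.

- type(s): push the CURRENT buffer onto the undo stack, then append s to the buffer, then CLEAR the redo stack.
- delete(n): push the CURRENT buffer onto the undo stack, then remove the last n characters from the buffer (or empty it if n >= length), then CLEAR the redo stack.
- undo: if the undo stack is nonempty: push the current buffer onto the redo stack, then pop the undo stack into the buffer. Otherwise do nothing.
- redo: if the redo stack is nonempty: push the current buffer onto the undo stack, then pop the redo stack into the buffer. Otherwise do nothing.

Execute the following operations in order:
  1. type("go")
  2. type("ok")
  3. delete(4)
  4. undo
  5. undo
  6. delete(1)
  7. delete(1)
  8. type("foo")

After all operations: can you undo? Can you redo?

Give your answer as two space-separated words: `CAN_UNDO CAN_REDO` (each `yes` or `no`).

Answer: yes no

Derivation:
After op 1 (type): buf='go' undo_depth=1 redo_depth=0
After op 2 (type): buf='gook' undo_depth=2 redo_depth=0
After op 3 (delete): buf='(empty)' undo_depth=3 redo_depth=0
After op 4 (undo): buf='gook' undo_depth=2 redo_depth=1
After op 5 (undo): buf='go' undo_depth=1 redo_depth=2
After op 6 (delete): buf='g' undo_depth=2 redo_depth=0
After op 7 (delete): buf='(empty)' undo_depth=3 redo_depth=0
After op 8 (type): buf='foo' undo_depth=4 redo_depth=0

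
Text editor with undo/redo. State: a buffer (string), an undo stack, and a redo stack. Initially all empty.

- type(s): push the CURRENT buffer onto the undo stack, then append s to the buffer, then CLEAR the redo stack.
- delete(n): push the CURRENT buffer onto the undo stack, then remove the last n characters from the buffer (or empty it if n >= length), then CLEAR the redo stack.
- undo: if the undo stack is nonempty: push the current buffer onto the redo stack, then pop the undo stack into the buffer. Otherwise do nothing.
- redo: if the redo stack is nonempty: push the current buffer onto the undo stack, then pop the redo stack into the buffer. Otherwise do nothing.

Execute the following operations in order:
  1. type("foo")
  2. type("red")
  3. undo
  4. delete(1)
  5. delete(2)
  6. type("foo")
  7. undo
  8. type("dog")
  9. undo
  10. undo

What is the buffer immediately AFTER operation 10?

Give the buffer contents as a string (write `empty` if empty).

After op 1 (type): buf='foo' undo_depth=1 redo_depth=0
After op 2 (type): buf='foored' undo_depth=2 redo_depth=0
After op 3 (undo): buf='foo' undo_depth=1 redo_depth=1
After op 4 (delete): buf='fo' undo_depth=2 redo_depth=0
After op 5 (delete): buf='(empty)' undo_depth=3 redo_depth=0
After op 6 (type): buf='foo' undo_depth=4 redo_depth=0
After op 7 (undo): buf='(empty)' undo_depth=3 redo_depth=1
After op 8 (type): buf='dog' undo_depth=4 redo_depth=0
After op 9 (undo): buf='(empty)' undo_depth=3 redo_depth=1
After op 10 (undo): buf='fo' undo_depth=2 redo_depth=2

Answer: fo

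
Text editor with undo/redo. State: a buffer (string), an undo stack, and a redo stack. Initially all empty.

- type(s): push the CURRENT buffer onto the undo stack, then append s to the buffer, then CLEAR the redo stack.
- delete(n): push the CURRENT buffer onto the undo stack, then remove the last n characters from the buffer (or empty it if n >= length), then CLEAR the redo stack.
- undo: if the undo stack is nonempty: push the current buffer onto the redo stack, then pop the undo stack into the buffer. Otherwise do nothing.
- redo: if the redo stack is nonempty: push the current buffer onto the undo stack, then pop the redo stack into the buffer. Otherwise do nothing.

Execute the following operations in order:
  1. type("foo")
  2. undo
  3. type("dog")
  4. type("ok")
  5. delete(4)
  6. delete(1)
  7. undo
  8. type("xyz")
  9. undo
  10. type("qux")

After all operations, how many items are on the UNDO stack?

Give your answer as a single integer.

Answer: 4

Derivation:
After op 1 (type): buf='foo' undo_depth=1 redo_depth=0
After op 2 (undo): buf='(empty)' undo_depth=0 redo_depth=1
After op 3 (type): buf='dog' undo_depth=1 redo_depth=0
After op 4 (type): buf='dogok' undo_depth=2 redo_depth=0
After op 5 (delete): buf='d' undo_depth=3 redo_depth=0
After op 6 (delete): buf='(empty)' undo_depth=4 redo_depth=0
After op 7 (undo): buf='d' undo_depth=3 redo_depth=1
After op 8 (type): buf='dxyz' undo_depth=4 redo_depth=0
After op 9 (undo): buf='d' undo_depth=3 redo_depth=1
After op 10 (type): buf='dqux' undo_depth=4 redo_depth=0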